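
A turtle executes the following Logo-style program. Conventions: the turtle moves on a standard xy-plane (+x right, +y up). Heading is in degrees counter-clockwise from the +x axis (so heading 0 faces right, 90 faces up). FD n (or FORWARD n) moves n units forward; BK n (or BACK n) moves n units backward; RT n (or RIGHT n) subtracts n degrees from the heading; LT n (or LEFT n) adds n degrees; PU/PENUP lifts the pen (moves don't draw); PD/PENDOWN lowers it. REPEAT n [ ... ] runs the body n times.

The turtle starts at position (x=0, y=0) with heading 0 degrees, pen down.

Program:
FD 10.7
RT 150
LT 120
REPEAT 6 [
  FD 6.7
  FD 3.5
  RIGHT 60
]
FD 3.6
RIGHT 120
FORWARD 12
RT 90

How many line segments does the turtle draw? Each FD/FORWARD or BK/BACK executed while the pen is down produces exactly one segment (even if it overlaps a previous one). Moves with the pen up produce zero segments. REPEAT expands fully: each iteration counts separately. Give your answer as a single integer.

Executing turtle program step by step:
Start: pos=(0,0), heading=0, pen down
FD 10.7: (0,0) -> (10.7,0) [heading=0, draw]
RT 150: heading 0 -> 210
LT 120: heading 210 -> 330
REPEAT 6 [
  -- iteration 1/6 --
  FD 6.7: (10.7,0) -> (16.502,-3.35) [heading=330, draw]
  FD 3.5: (16.502,-3.35) -> (19.533,-5.1) [heading=330, draw]
  RT 60: heading 330 -> 270
  -- iteration 2/6 --
  FD 6.7: (19.533,-5.1) -> (19.533,-11.8) [heading=270, draw]
  FD 3.5: (19.533,-11.8) -> (19.533,-15.3) [heading=270, draw]
  RT 60: heading 270 -> 210
  -- iteration 3/6 --
  FD 6.7: (19.533,-15.3) -> (13.731,-18.65) [heading=210, draw]
  FD 3.5: (13.731,-18.65) -> (10.7,-20.4) [heading=210, draw]
  RT 60: heading 210 -> 150
  -- iteration 4/6 --
  FD 6.7: (10.7,-20.4) -> (4.898,-17.05) [heading=150, draw]
  FD 3.5: (4.898,-17.05) -> (1.867,-15.3) [heading=150, draw]
  RT 60: heading 150 -> 90
  -- iteration 5/6 --
  FD 6.7: (1.867,-15.3) -> (1.867,-8.6) [heading=90, draw]
  FD 3.5: (1.867,-8.6) -> (1.867,-5.1) [heading=90, draw]
  RT 60: heading 90 -> 30
  -- iteration 6/6 --
  FD 6.7: (1.867,-5.1) -> (7.669,-1.75) [heading=30, draw]
  FD 3.5: (7.669,-1.75) -> (10.7,0) [heading=30, draw]
  RT 60: heading 30 -> 330
]
FD 3.6: (10.7,0) -> (13.818,-1.8) [heading=330, draw]
RT 120: heading 330 -> 210
FD 12: (13.818,-1.8) -> (3.425,-7.8) [heading=210, draw]
RT 90: heading 210 -> 120
Final: pos=(3.425,-7.8), heading=120, 15 segment(s) drawn
Segments drawn: 15

Answer: 15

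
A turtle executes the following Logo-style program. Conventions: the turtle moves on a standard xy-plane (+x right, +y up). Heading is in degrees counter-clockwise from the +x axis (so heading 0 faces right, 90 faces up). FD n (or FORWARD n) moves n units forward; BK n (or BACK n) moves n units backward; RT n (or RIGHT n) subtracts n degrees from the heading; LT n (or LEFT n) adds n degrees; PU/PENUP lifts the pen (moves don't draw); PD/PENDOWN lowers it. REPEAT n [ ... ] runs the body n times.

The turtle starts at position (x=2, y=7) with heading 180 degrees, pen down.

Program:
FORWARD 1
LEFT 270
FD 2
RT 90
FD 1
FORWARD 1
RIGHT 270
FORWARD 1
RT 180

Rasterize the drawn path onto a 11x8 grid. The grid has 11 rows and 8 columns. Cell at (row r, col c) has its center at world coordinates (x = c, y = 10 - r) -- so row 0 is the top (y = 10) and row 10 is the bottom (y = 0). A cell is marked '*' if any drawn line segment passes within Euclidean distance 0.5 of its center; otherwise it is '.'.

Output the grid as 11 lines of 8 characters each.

Segment 0: (2,7) -> (1,7)
Segment 1: (1,7) -> (1,9)
Segment 2: (1,9) -> (2,9)
Segment 3: (2,9) -> (3,9)
Segment 4: (3,9) -> (3,10)

Answer: ...*....
.***....
.*......
.**.....
........
........
........
........
........
........
........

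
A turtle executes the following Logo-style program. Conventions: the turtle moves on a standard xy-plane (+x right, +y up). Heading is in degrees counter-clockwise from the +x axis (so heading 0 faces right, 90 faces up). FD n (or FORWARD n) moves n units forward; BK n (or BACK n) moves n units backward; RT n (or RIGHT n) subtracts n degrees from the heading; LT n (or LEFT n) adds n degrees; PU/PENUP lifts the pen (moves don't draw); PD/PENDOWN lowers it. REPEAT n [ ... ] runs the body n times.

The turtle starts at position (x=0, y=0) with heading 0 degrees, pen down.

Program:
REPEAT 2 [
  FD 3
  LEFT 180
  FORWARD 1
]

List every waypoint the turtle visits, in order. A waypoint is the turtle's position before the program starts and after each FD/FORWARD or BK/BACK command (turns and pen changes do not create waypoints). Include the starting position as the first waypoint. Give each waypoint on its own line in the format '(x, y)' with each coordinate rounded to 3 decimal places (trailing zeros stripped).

Answer: (0, 0)
(3, 0)
(2, 0)
(-1, 0)
(0, 0)

Derivation:
Executing turtle program step by step:
Start: pos=(0,0), heading=0, pen down
REPEAT 2 [
  -- iteration 1/2 --
  FD 3: (0,0) -> (3,0) [heading=0, draw]
  LT 180: heading 0 -> 180
  FD 1: (3,0) -> (2,0) [heading=180, draw]
  -- iteration 2/2 --
  FD 3: (2,0) -> (-1,0) [heading=180, draw]
  LT 180: heading 180 -> 0
  FD 1: (-1,0) -> (0,0) [heading=0, draw]
]
Final: pos=(0,0), heading=0, 4 segment(s) drawn
Waypoints (5 total):
(0, 0)
(3, 0)
(2, 0)
(-1, 0)
(0, 0)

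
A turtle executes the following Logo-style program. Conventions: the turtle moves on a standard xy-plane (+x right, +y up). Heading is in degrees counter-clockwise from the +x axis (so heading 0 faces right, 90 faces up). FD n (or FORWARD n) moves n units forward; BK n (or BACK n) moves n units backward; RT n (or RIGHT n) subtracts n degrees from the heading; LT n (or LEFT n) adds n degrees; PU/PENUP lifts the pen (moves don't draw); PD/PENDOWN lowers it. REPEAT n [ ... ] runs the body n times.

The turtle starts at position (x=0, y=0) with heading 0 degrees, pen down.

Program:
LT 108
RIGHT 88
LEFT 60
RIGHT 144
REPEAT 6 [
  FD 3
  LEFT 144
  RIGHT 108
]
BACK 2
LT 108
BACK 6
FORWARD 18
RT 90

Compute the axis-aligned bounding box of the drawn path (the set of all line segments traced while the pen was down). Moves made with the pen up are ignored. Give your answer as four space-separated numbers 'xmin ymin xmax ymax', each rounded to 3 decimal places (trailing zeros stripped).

Executing turtle program step by step:
Start: pos=(0,0), heading=0, pen down
LT 108: heading 0 -> 108
RT 88: heading 108 -> 20
LT 60: heading 20 -> 80
RT 144: heading 80 -> 296
REPEAT 6 [
  -- iteration 1/6 --
  FD 3: (0,0) -> (1.315,-2.696) [heading=296, draw]
  LT 144: heading 296 -> 80
  RT 108: heading 80 -> 332
  -- iteration 2/6 --
  FD 3: (1.315,-2.696) -> (3.964,-4.105) [heading=332, draw]
  LT 144: heading 332 -> 116
  RT 108: heading 116 -> 8
  -- iteration 3/6 --
  FD 3: (3.964,-4.105) -> (6.935,-3.687) [heading=8, draw]
  LT 144: heading 8 -> 152
  RT 108: heading 152 -> 44
  -- iteration 4/6 --
  FD 3: (6.935,-3.687) -> (9.093,-1.603) [heading=44, draw]
  LT 144: heading 44 -> 188
  RT 108: heading 188 -> 80
  -- iteration 5/6 --
  FD 3: (9.093,-1.603) -> (9.614,1.351) [heading=80, draw]
  LT 144: heading 80 -> 224
  RT 108: heading 224 -> 116
  -- iteration 6/6 --
  FD 3: (9.614,1.351) -> (8.299,4.048) [heading=116, draw]
  LT 144: heading 116 -> 260
  RT 108: heading 260 -> 152
]
BK 2: (8.299,4.048) -> (10.065,3.109) [heading=152, draw]
LT 108: heading 152 -> 260
BK 6: (10.065,3.109) -> (11.106,9.017) [heading=260, draw]
FD 18: (11.106,9.017) -> (7.981,-8.709) [heading=260, draw]
RT 90: heading 260 -> 170
Final: pos=(7.981,-8.709), heading=170, 9 segment(s) drawn

Segment endpoints: x in {0, 1.315, 3.964, 6.935, 7.981, 8.299, 9.093, 9.614, 10.065, 11.106}, y in {-8.709, -4.105, -3.687, -2.696, -1.603, 0, 1.351, 3.109, 4.048, 9.017}
xmin=0, ymin=-8.709, xmax=11.106, ymax=9.017

Answer: 0 -8.709 11.106 9.017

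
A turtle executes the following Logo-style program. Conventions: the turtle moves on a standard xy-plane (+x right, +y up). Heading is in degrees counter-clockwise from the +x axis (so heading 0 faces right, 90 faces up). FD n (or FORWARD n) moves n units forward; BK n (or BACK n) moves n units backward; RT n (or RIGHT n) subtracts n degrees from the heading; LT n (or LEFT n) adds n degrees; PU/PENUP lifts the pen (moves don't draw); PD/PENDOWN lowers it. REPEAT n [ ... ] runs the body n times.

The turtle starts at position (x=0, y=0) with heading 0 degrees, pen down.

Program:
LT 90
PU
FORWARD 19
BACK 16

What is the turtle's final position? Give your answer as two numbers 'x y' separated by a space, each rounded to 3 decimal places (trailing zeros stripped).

Answer: 0 3

Derivation:
Executing turtle program step by step:
Start: pos=(0,0), heading=0, pen down
LT 90: heading 0 -> 90
PU: pen up
FD 19: (0,0) -> (0,19) [heading=90, move]
BK 16: (0,19) -> (0,3) [heading=90, move]
Final: pos=(0,3), heading=90, 0 segment(s) drawn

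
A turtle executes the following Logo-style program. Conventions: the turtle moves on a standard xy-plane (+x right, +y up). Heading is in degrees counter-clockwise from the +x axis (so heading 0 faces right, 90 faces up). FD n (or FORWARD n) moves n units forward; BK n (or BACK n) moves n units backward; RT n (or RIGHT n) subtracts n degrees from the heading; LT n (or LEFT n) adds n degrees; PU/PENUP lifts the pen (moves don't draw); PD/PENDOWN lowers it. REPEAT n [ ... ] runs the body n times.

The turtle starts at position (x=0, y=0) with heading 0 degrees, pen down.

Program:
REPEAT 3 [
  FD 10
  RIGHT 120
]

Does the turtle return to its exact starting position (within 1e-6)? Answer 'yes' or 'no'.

Answer: yes

Derivation:
Executing turtle program step by step:
Start: pos=(0,0), heading=0, pen down
REPEAT 3 [
  -- iteration 1/3 --
  FD 10: (0,0) -> (10,0) [heading=0, draw]
  RT 120: heading 0 -> 240
  -- iteration 2/3 --
  FD 10: (10,0) -> (5,-8.66) [heading=240, draw]
  RT 120: heading 240 -> 120
  -- iteration 3/3 --
  FD 10: (5,-8.66) -> (0,0) [heading=120, draw]
  RT 120: heading 120 -> 0
]
Final: pos=(0,0), heading=0, 3 segment(s) drawn

Start position: (0, 0)
Final position: (0, 0)
Distance = 0; < 1e-6 -> CLOSED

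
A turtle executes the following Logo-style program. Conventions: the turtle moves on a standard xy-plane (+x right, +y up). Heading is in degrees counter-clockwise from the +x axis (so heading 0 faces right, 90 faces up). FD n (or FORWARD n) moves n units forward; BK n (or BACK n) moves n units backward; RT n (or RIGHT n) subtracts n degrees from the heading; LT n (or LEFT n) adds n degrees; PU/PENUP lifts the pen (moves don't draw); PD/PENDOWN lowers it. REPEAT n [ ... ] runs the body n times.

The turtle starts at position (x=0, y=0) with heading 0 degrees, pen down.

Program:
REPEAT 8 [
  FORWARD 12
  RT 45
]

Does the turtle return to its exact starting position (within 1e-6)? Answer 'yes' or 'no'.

Answer: yes

Derivation:
Executing turtle program step by step:
Start: pos=(0,0), heading=0, pen down
REPEAT 8 [
  -- iteration 1/8 --
  FD 12: (0,0) -> (12,0) [heading=0, draw]
  RT 45: heading 0 -> 315
  -- iteration 2/8 --
  FD 12: (12,0) -> (20.485,-8.485) [heading=315, draw]
  RT 45: heading 315 -> 270
  -- iteration 3/8 --
  FD 12: (20.485,-8.485) -> (20.485,-20.485) [heading=270, draw]
  RT 45: heading 270 -> 225
  -- iteration 4/8 --
  FD 12: (20.485,-20.485) -> (12,-28.971) [heading=225, draw]
  RT 45: heading 225 -> 180
  -- iteration 5/8 --
  FD 12: (12,-28.971) -> (0,-28.971) [heading=180, draw]
  RT 45: heading 180 -> 135
  -- iteration 6/8 --
  FD 12: (0,-28.971) -> (-8.485,-20.485) [heading=135, draw]
  RT 45: heading 135 -> 90
  -- iteration 7/8 --
  FD 12: (-8.485,-20.485) -> (-8.485,-8.485) [heading=90, draw]
  RT 45: heading 90 -> 45
  -- iteration 8/8 --
  FD 12: (-8.485,-8.485) -> (0,0) [heading=45, draw]
  RT 45: heading 45 -> 0
]
Final: pos=(0,0), heading=0, 8 segment(s) drawn

Start position: (0, 0)
Final position: (0, 0)
Distance = 0; < 1e-6 -> CLOSED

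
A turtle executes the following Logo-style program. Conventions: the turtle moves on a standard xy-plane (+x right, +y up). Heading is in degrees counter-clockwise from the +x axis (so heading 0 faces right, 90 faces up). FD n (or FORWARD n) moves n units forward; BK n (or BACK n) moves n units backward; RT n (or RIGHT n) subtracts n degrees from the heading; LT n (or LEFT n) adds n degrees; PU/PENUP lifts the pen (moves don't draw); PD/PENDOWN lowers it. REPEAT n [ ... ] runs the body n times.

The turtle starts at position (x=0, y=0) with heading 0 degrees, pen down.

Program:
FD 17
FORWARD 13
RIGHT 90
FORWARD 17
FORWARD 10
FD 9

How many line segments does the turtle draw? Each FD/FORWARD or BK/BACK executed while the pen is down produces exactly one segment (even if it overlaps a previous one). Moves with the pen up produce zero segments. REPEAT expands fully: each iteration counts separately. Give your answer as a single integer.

Answer: 5

Derivation:
Executing turtle program step by step:
Start: pos=(0,0), heading=0, pen down
FD 17: (0,0) -> (17,0) [heading=0, draw]
FD 13: (17,0) -> (30,0) [heading=0, draw]
RT 90: heading 0 -> 270
FD 17: (30,0) -> (30,-17) [heading=270, draw]
FD 10: (30,-17) -> (30,-27) [heading=270, draw]
FD 9: (30,-27) -> (30,-36) [heading=270, draw]
Final: pos=(30,-36), heading=270, 5 segment(s) drawn
Segments drawn: 5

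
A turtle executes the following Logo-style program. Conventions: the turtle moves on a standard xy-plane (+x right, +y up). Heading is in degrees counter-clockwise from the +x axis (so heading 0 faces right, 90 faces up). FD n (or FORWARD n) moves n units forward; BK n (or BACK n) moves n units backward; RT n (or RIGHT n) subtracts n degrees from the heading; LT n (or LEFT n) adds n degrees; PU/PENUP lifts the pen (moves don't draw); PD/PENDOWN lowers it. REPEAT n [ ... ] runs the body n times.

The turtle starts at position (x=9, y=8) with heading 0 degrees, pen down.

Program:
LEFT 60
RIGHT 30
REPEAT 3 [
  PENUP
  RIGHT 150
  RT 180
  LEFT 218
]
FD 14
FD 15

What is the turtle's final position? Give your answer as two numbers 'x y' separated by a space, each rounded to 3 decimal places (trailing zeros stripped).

Answer: 26.046 31.461

Derivation:
Executing turtle program step by step:
Start: pos=(9,8), heading=0, pen down
LT 60: heading 0 -> 60
RT 30: heading 60 -> 30
REPEAT 3 [
  -- iteration 1/3 --
  PU: pen up
  RT 150: heading 30 -> 240
  RT 180: heading 240 -> 60
  LT 218: heading 60 -> 278
  -- iteration 2/3 --
  PU: pen up
  RT 150: heading 278 -> 128
  RT 180: heading 128 -> 308
  LT 218: heading 308 -> 166
  -- iteration 3/3 --
  PU: pen up
  RT 150: heading 166 -> 16
  RT 180: heading 16 -> 196
  LT 218: heading 196 -> 54
]
FD 14: (9,8) -> (17.229,19.326) [heading=54, move]
FD 15: (17.229,19.326) -> (26.046,31.461) [heading=54, move]
Final: pos=(26.046,31.461), heading=54, 0 segment(s) drawn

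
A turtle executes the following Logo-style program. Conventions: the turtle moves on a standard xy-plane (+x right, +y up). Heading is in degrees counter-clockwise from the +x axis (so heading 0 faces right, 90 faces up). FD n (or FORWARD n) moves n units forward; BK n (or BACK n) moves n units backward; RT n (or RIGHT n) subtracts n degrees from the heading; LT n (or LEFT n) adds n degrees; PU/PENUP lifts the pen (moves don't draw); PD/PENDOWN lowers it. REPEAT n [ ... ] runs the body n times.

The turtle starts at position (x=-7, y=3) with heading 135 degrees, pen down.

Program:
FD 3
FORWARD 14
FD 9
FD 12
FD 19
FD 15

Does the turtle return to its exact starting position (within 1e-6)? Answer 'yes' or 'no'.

Answer: no

Derivation:
Executing turtle program step by step:
Start: pos=(-7,3), heading=135, pen down
FD 3: (-7,3) -> (-9.121,5.121) [heading=135, draw]
FD 14: (-9.121,5.121) -> (-19.021,15.021) [heading=135, draw]
FD 9: (-19.021,15.021) -> (-25.385,21.385) [heading=135, draw]
FD 12: (-25.385,21.385) -> (-33.87,29.87) [heading=135, draw]
FD 19: (-33.87,29.87) -> (-47.305,43.305) [heading=135, draw]
FD 15: (-47.305,43.305) -> (-57.912,53.912) [heading=135, draw]
Final: pos=(-57.912,53.912), heading=135, 6 segment(s) drawn

Start position: (-7, 3)
Final position: (-57.912, 53.912)
Distance = 72; >= 1e-6 -> NOT closed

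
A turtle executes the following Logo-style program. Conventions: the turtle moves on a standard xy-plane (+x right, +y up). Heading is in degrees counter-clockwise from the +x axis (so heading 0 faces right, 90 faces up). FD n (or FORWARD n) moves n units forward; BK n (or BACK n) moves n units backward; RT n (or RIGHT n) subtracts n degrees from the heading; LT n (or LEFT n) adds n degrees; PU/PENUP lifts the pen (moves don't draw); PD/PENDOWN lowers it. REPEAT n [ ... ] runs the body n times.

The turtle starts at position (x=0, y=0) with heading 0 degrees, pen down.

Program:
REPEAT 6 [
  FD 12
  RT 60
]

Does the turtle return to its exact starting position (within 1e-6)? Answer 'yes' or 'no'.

Answer: yes

Derivation:
Executing turtle program step by step:
Start: pos=(0,0), heading=0, pen down
REPEAT 6 [
  -- iteration 1/6 --
  FD 12: (0,0) -> (12,0) [heading=0, draw]
  RT 60: heading 0 -> 300
  -- iteration 2/6 --
  FD 12: (12,0) -> (18,-10.392) [heading=300, draw]
  RT 60: heading 300 -> 240
  -- iteration 3/6 --
  FD 12: (18,-10.392) -> (12,-20.785) [heading=240, draw]
  RT 60: heading 240 -> 180
  -- iteration 4/6 --
  FD 12: (12,-20.785) -> (0,-20.785) [heading=180, draw]
  RT 60: heading 180 -> 120
  -- iteration 5/6 --
  FD 12: (0,-20.785) -> (-6,-10.392) [heading=120, draw]
  RT 60: heading 120 -> 60
  -- iteration 6/6 --
  FD 12: (-6,-10.392) -> (0,0) [heading=60, draw]
  RT 60: heading 60 -> 0
]
Final: pos=(0,0), heading=0, 6 segment(s) drawn

Start position: (0, 0)
Final position: (0, 0)
Distance = 0; < 1e-6 -> CLOSED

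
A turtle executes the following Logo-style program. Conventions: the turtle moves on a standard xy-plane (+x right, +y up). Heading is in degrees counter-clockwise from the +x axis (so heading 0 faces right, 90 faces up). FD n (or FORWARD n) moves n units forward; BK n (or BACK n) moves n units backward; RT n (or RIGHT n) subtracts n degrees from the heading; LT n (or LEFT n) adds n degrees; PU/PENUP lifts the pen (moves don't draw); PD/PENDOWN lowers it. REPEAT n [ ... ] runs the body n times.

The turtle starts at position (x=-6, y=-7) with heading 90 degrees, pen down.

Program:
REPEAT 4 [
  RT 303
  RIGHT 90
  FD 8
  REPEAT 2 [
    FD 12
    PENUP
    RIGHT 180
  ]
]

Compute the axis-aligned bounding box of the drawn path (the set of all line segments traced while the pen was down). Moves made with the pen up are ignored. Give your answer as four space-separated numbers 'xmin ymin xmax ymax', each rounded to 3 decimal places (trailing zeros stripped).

Answer: -6 -7 4.893 9.773

Derivation:
Executing turtle program step by step:
Start: pos=(-6,-7), heading=90, pen down
REPEAT 4 [
  -- iteration 1/4 --
  RT 303: heading 90 -> 147
  RT 90: heading 147 -> 57
  FD 8: (-6,-7) -> (-1.643,-0.291) [heading=57, draw]
  REPEAT 2 [
    -- iteration 1/2 --
    FD 12: (-1.643,-0.291) -> (4.893,9.773) [heading=57, draw]
    PU: pen up
    RT 180: heading 57 -> 237
    -- iteration 2/2 --
    FD 12: (4.893,9.773) -> (-1.643,-0.291) [heading=237, move]
    PU: pen up
    RT 180: heading 237 -> 57
  ]
  -- iteration 2/4 --
  RT 303: heading 57 -> 114
  RT 90: heading 114 -> 24
  FD 8: (-1.643,-0.291) -> (5.665,2.963) [heading=24, move]
  REPEAT 2 [
    -- iteration 1/2 --
    FD 12: (5.665,2.963) -> (16.628,7.844) [heading=24, move]
    PU: pen up
    RT 180: heading 24 -> 204
    -- iteration 2/2 --
    FD 12: (16.628,7.844) -> (5.665,2.963) [heading=204, move]
    PU: pen up
    RT 180: heading 204 -> 24
  ]
  -- iteration 3/4 --
  RT 303: heading 24 -> 81
  RT 90: heading 81 -> 351
  FD 8: (5.665,2.963) -> (13.567,1.712) [heading=351, move]
  REPEAT 2 [
    -- iteration 1/2 --
    FD 12: (13.567,1.712) -> (25.419,-0.165) [heading=351, move]
    PU: pen up
    RT 180: heading 351 -> 171
    -- iteration 2/2 --
    FD 12: (25.419,-0.165) -> (13.567,1.712) [heading=171, move]
    PU: pen up
    RT 180: heading 171 -> 351
  ]
  -- iteration 4/4 --
  RT 303: heading 351 -> 48
  RT 90: heading 48 -> 318
  FD 8: (13.567,1.712) -> (19.512,-3.641) [heading=318, move]
  REPEAT 2 [
    -- iteration 1/2 --
    FD 12: (19.512,-3.641) -> (28.43,-11.671) [heading=318, move]
    PU: pen up
    RT 180: heading 318 -> 138
    -- iteration 2/2 --
    FD 12: (28.43,-11.671) -> (19.512,-3.641) [heading=138, move]
    PU: pen up
    RT 180: heading 138 -> 318
  ]
]
Final: pos=(19.512,-3.641), heading=318, 2 segment(s) drawn

Segment endpoints: x in {-6, -1.643, 4.893}, y in {-7, -0.291, 9.773}
xmin=-6, ymin=-7, xmax=4.893, ymax=9.773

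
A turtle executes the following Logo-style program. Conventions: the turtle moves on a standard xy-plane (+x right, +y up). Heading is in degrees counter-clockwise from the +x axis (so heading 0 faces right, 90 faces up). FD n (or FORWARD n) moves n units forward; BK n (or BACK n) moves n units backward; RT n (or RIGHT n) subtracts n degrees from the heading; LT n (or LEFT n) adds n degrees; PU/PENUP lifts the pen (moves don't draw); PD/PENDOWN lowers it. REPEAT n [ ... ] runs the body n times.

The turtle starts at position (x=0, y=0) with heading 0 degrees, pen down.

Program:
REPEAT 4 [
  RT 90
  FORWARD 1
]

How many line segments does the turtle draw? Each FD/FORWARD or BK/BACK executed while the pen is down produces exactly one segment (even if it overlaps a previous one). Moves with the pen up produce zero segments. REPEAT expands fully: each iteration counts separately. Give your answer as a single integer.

Answer: 4

Derivation:
Executing turtle program step by step:
Start: pos=(0,0), heading=0, pen down
REPEAT 4 [
  -- iteration 1/4 --
  RT 90: heading 0 -> 270
  FD 1: (0,0) -> (0,-1) [heading=270, draw]
  -- iteration 2/4 --
  RT 90: heading 270 -> 180
  FD 1: (0,-1) -> (-1,-1) [heading=180, draw]
  -- iteration 3/4 --
  RT 90: heading 180 -> 90
  FD 1: (-1,-1) -> (-1,0) [heading=90, draw]
  -- iteration 4/4 --
  RT 90: heading 90 -> 0
  FD 1: (-1,0) -> (0,0) [heading=0, draw]
]
Final: pos=(0,0), heading=0, 4 segment(s) drawn
Segments drawn: 4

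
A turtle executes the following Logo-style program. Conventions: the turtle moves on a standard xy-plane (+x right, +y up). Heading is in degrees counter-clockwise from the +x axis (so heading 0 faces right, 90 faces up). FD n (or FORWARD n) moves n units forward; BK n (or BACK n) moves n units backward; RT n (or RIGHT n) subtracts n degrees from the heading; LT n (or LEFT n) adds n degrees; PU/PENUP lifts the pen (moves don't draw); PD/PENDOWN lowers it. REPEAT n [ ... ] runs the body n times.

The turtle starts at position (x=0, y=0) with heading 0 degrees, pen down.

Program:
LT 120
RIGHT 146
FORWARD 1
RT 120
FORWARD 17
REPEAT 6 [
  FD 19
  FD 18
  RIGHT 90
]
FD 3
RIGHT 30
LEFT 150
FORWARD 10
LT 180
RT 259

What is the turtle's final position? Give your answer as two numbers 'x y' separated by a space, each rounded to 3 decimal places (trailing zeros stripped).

Executing turtle program step by step:
Start: pos=(0,0), heading=0, pen down
LT 120: heading 0 -> 120
RT 146: heading 120 -> 334
FD 1: (0,0) -> (0.899,-0.438) [heading=334, draw]
RT 120: heading 334 -> 214
FD 17: (0.899,-0.438) -> (-13.195,-9.945) [heading=214, draw]
REPEAT 6 [
  -- iteration 1/6 --
  FD 19: (-13.195,-9.945) -> (-28.947,-20.569) [heading=214, draw]
  FD 18: (-28.947,-20.569) -> (-43.869,-30.635) [heading=214, draw]
  RT 90: heading 214 -> 124
  -- iteration 2/6 --
  FD 19: (-43.869,-30.635) -> (-54.494,-14.883) [heading=124, draw]
  FD 18: (-54.494,-14.883) -> (-64.559,0.04) [heading=124, draw]
  RT 90: heading 124 -> 34
  -- iteration 3/6 --
  FD 19: (-64.559,0.04) -> (-48.808,10.664) [heading=34, draw]
  FD 18: (-48.808,10.664) -> (-33.885,20.73) [heading=34, draw]
  RT 90: heading 34 -> 304
  -- iteration 4/6 --
  FD 19: (-33.885,20.73) -> (-23.26,4.978) [heading=304, draw]
  FD 18: (-23.26,4.978) -> (-13.195,-9.945) [heading=304, draw]
  RT 90: heading 304 -> 214
  -- iteration 5/6 --
  FD 19: (-13.195,-9.945) -> (-28.947,-20.569) [heading=214, draw]
  FD 18: (-28.947,-20.569) -> (-43.869,-30.635) [heading=214, draw]
  RT 90: heading 214 -> 124
  -- iteration 6/6 --
  FD 19: (-43.869,-30.635) -> (-54.494,-14.883) [heading=124, draw]
  FD 18: (-54.494,-14.883) -> (-64.559,0.04) [heading=124, draw]
  RT 90: heading 124 -> 34
]
FD 3: (-64.559,0.04) -> (-62.072,1.717) [heading=34, draw]
RT 30: heading 34 -> 4
LT 150: heading 4 -> 154
FD 10: (-62.072,1.717) -> (-71.06,6.101) [heading=154, draw]
LT 180: heading 154 -> 334
RT 259: heading 334 -> 75
Final: pos=(-71.06,6.101), heading=75, 16 segment(s) drawn

Answer: -71.06 6.101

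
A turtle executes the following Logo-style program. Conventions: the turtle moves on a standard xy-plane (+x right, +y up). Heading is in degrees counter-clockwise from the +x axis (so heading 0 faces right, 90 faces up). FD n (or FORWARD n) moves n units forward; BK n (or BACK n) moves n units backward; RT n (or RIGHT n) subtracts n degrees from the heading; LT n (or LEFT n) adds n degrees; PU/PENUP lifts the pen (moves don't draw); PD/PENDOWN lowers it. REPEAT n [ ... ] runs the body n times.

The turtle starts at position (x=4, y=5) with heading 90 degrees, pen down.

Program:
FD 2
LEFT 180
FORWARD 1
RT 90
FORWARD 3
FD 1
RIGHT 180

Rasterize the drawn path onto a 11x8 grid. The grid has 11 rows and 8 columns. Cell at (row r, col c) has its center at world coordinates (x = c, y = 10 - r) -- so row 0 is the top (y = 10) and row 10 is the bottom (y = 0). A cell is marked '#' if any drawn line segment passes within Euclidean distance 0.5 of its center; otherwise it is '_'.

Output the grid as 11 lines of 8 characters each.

Answer: ________
________
________
____#___
#####___
____#___
________
________
________
________
________

Derivation:
Segment 0: (4,5) -> (4,7)
Segment 1: (4,7) -> (4,6)
Segment 2: (4,6) -> (1,6)
Segment 3: (1,6) -> (0,6)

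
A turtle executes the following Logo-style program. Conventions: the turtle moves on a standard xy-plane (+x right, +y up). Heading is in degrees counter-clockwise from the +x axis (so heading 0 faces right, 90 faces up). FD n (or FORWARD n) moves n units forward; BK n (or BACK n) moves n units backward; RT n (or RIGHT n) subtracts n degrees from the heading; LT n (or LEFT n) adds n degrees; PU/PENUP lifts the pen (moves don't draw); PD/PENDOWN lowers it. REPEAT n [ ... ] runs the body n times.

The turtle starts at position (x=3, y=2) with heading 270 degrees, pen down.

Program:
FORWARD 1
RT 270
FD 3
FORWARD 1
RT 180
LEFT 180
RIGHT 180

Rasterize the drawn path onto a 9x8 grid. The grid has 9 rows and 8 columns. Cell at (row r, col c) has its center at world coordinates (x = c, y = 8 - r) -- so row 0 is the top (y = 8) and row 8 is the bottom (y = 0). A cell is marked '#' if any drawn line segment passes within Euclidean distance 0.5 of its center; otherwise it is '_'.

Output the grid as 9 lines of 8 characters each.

Segment 0: (3,2) -> (3,1)
Segment 1: (3,1) -> (6,1)
Segment 2: (6,1) -> (7,1)

Answer: ________
________
________
________
________
________
___#____
___#####
________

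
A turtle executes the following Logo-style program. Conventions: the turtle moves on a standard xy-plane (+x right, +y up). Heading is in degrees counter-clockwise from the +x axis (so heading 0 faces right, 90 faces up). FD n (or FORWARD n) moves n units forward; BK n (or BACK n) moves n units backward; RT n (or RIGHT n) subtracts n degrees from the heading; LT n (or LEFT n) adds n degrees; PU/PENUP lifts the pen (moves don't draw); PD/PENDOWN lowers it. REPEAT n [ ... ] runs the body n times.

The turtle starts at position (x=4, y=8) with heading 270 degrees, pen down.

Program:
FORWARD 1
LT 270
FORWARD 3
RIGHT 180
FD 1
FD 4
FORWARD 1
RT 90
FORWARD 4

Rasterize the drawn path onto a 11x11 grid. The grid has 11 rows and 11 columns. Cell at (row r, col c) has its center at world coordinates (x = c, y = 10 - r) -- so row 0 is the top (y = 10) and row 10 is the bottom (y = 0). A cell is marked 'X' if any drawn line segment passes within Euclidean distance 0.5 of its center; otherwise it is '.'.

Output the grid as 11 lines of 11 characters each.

Answer: ...........
...........
....X......
.XXXXXXX...
.......X...
.......X...
.......X...
.......X...
...........
...........
...........

Derivation:
Segment 0: (4,8) -> (4,7)
Segment 1: (4,7) -> (1,7)
Segment 2: (1,7) -> (2,7)
Segment 3: (2,7) -> (6,7)
Segment 4: (6,7) -> (7,7)
Segment 5: (7,7) -> (7,3)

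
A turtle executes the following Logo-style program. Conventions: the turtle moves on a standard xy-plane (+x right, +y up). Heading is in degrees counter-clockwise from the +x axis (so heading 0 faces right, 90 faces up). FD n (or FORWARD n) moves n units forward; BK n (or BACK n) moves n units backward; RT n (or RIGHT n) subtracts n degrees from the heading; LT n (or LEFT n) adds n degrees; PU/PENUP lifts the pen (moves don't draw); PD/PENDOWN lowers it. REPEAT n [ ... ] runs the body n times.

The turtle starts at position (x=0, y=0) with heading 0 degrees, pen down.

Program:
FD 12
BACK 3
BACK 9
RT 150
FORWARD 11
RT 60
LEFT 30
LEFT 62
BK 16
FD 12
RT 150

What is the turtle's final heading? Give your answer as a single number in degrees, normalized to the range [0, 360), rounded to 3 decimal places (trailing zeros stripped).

Executing turtle program step by step:
Start: pos=(0,0), heading=0, pen down
FD 12: (0,0) -> (12,0) [heading=0, draw]
BK 3: (12,0) -> (9,0) [heading=0, draw]
BK 9: (9,0) -> (0,0) [heading=0, draw]
RT 150: heading 0 -> 210
FD 11: (0,0) -> (-9.526,-5.5) [heading=210, draw]
RT 60: heading 210 -> 150
LT 30: heading 150 -> 180
LT 62: heading 180 -> 242
BK 16: (-9.526,-5.5) -> (-2.015,8.627) [heading=242, draw]
FD 12: (-2.015,8.627) -> (-7.648,-1.968) [heading=242, draw]
RT 150: heading 242 -> 92
Final: pos=(-7.648,-1.968), heading=92, 6 segment(s) drawn

Answer: 92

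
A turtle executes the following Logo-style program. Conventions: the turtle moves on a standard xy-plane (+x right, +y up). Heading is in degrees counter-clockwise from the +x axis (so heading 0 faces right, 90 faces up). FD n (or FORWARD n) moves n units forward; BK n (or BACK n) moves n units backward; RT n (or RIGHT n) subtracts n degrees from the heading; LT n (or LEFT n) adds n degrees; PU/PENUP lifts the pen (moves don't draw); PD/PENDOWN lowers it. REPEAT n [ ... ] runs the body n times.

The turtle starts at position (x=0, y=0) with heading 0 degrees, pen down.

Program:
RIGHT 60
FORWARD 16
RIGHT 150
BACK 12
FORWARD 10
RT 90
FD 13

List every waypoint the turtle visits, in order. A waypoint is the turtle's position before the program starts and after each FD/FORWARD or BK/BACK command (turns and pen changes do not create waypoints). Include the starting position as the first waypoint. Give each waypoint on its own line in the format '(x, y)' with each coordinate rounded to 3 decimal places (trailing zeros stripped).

Answer: (0, 0)
(8, -13.856)
(18.392, -19.856)
(9.732, -14.856)
(16.232, -3.598)

Derivation:
Executing turtle program step by step:
Start: pos=(0,0), heading=0, pen down
RT 60: heading 0 -> 300
FD 16: (0,0) -> (8,-13.856) [heading=300, draw]
RT 150: heading 300 -> 150
BK 12: (8,-13.856) -> (18.392,-19.856) [heading=150, draw]
FD 10: (18.392,-19.856) -> (9.732,-14.856) [heading=150, draw]
RT 90: heading 150 -> 60
FD 13: (9.732,-14.856) -> (16.232,-3.598) [heading=60, draw]
Final: pos=(16.232,-3.598), heading=60, 4 segment(s) drawn
Waypoints (5 total):
(0, 0)
(8, -13.856)
(18.392, -19.856)
(9.732, -14.856)
(16.232, -3.598)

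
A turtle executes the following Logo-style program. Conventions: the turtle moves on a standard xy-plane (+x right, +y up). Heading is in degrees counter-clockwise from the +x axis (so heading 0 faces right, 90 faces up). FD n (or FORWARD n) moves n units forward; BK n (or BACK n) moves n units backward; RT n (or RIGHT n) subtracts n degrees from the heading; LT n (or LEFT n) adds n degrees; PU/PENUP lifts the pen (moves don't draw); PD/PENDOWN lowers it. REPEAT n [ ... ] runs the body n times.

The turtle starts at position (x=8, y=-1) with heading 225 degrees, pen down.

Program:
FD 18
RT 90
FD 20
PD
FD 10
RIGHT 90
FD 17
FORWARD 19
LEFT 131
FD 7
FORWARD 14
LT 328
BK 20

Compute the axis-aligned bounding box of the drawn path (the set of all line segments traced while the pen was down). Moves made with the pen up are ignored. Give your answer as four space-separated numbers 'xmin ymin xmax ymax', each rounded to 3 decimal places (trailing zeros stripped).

Answer: -25.941 -13.728 8 34.406

Derivation:
Executing turtle program step by step:
Start: pos=(8,-1), heading=225, pen down
FD 18: (8,-1) -> (-4.728,-13.728) [heading=225, draw]
RT 90: heading 225 -> 135
FD 20: (-4.728,-13.728) -> (-18.87,0.414) [heading=135, draw]
PD: pen down
FD 10: (-18.87,0.414) -> (-25.941,7.485) [heading=135, draw]
RT 90: heading 135 -> 45
FD 17: (-25.941,7.485) -> (-13.92,19.506) [heading=45, draw]
FD 19: (-13.92,19.506) -> (-0.485,32.941) [heading=45, draw]
LT 131: heading 45 -> 176
FD 7: (-0.485,32.941) -> (-7.468,33.429) [heading=176, draw]
FD 14: (-7.468,33.429) -> (-21.434,34.406) [heading=176, draw]
LT 328: heading 176 -> 144
BK 20: (-21.434,34.406) -> (-5.254,22.65) [heading=144, draw]
Final: pos=(-5.254,22.65), heading=144, 8 segment(s) drawn

Segment endpoints: x in {-25.941, -21.434, -18.87, -13.92, -7.468, -5.254, -4.728, -0.485, 8}, y in {-13.728, -1, 0.414, 7.485, 19.506, 22.65, 32.941, 33.429, 34.406}
xmin=-25.941, ymin=-13.728, xmax=8, ymax=34.406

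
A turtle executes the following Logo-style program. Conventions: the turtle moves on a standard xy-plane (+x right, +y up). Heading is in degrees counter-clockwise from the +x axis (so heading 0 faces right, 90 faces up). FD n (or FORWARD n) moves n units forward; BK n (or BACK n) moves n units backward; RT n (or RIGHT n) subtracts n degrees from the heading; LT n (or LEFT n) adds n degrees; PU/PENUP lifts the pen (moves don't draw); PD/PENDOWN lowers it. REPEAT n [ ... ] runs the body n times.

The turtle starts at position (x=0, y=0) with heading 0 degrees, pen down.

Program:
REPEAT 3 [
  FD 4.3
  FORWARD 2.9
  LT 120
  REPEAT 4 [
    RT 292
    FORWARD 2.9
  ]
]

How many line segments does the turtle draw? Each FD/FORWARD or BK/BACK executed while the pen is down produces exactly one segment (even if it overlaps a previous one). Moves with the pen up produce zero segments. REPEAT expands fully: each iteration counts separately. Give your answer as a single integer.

Answer: 18

Derivation:
Executing turtle program step by step:
Start: pos=(0,0), heading=0, pen down
REPEAT 3 [
  -- iteration 1/3 --
  FD 4.3: (0,0) -> (4.3,0) [heading=0, draw]
  FD 2.9: (4.3,0) -> (7.2,0) [heading=0, draw]
  LT 120: heading 0 -> 120
  REPEAT 4 [
    -- iteration 1/4 --
    RT 292: heading 120 -> 188
    FD 2.9: (7.2,0) -> (4.328,-0.404) [heading=188, draw]
    -- iteration 2/4 --
    RT 292: heading 188 -> 256
    FD 2.9: (4.328,-0.404) -> (3.627,-3.217) [heading=256, draw]
    -- iteration 3/4 --
    RT 292: heading 256 -> 324
    FD 2.9: (3.627,-3.217) -> (5.973,-4.922) [heading=324, draw]
    -- iteration 4/4 --
    RT 292: heading 324 -> 32
    FD 2.9: (5.973,-4.922) -> (8.432,-3.385) [heading=32, draw]
  ]
  -- iteration 2/3 --
  FD 4.3: (8.432,-3.385) -> (12.079,-1.107) [heading=32, draw]
  FD 2.9: (12.079,-1.107) -> (14.538,0.43) [heading=32, draw]
  LT 120: heading 32 -> 152
  REPEAT 4 [
    -- iteration 1/4 --
    RT 292: heading 152 -> 220
    FD 2.9: (14.538,0.43) -> (12.317,-1.434) [heading=220, draw]
    -- iteration 2/4 --
    RT 292: heading 220 -> 288
    FD 2.9: (12.317,-1.434) -> (13.213,-4.192) [heading=288, draw]
    -- iteration 3/4 --
    RT 292: heading 288 -> 356
    FD 2.9: (13.213,-4.192) -> (16.106,-4.394) [heading=356, draw]
    -- iteration 4/4 --
    RT 292: heading 356 -> 64
    FD 2.9: (16.106,-4.394) -> (17.377,-1.788) [heading=64, draw]
  ]
  -- iteration 3/3 --
  FD 4.3: (17.377,-1.788) -> (19.262,2.077) [heading=64, draw]
  FD 2.9: (19.262,2.077) -> (20.533,4.684) [heading=64, draw]
  LT 120: heading 64 -> 184
  REPEAT 4 [
    -- iteration 1/4 --
    RT 292: heading 184 -> 252
    FD 2.9: (20.533,4.684) -> (19.637,1.925) [heading=252, draw]
    -- iteration 2/4 --
    RT 292: heading 252 -> 320
    FD 2.9: (19.637,1.925) -> (21.859,0.061) [heading=320, draw]
    -- iteration 3/4 --
    RT 292: heading 320 -> 28
    FD 2.9: (21.859,0.061) -> (24.419,1.423) [heading=28, draw]
    -- iteration 4/4 --
    RT 292: heading 28 -> 96
    FD 2.9: (24.419,1.423) -> (24.116,4.307) [heading=96, draw]
  ]
]
Final: pos=(24.116,4.307), heading=96, 18 segment(s) drawn
Segments drawn: 18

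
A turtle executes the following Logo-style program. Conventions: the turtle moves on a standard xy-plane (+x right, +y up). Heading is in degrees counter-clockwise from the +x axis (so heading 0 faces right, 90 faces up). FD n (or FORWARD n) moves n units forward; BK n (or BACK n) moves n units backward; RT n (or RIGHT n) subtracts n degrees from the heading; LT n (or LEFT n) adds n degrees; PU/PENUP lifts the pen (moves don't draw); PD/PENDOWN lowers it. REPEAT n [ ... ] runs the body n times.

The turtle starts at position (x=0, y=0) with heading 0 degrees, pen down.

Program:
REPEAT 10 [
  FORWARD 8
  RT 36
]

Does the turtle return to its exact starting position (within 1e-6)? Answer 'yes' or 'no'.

Answer: yes

Derivation:
Executing turtle program step by step:
Start: pos=(0,0), heading=0, pen down
REPEAT 10 [
  -- iteration 1/10 --
  FD 8: (0,0) -> (8,0) [heading=0, draw]
  RT 36: heading 0 -> 324
  -- iteration 2/10 --
  FD 8: (8,0) -> (14.472,-4.702) [heading=324, draw]
  RT 36: heading 324 -> 288
  -- iteration 3/10 --
  FD 8: (14.472,-4.702) -> (16.944,-12.311) [heading=288, draw]
  RT 36: heading 288 -> 252
  -- iteration 4/10 --
  FD 8: (16.944,-12.311) -> (14.472,-19.919) [heading=252, draw]
  RT 36: heading 252 -> 216
  -- iteration 5/10 --
  FD 8: (14.472,-19.919) -> (8,-24.621) [heading=216, draw]
  RT 36: heading 216 -> 180
  -- iteration 6/10 --
  FD 8: (8,-24.621) -> (0,-24.621) [heading=180, draw]
  RT 36: heading 180 -> 144
  -- iteration 7/10 --
  FD 8: (0,-24.621) -> (-6.472,-19.919) [heading=144, draw]
  RT 36: heading 144 -> 108
  -- iteration 8/10 --
  FD 8: (-6.472,-19.919) -> (-8.944,-12.311) [heading=108, draw]
  RT 36: heading 108 -> 72
  -- iteration 9/10 --
  FD 8: (-8.944,-12.311) -> (-6.472,-4.702) [heading=72, draw]
  RT 36: heading 72 -> 36
  -- iteration 10/10 --
  FD 8: (-6.472,-4.702) -> (0,0) [heading=36, draw]
  RT 36: heading 36 -> 0
]
Final: pos=(0,0), heading=0, 10 segment(s) drawn

Start position: (0, 0)
Final position: (0, 0)
Distance = 0; < 1e-6 -> CLOSED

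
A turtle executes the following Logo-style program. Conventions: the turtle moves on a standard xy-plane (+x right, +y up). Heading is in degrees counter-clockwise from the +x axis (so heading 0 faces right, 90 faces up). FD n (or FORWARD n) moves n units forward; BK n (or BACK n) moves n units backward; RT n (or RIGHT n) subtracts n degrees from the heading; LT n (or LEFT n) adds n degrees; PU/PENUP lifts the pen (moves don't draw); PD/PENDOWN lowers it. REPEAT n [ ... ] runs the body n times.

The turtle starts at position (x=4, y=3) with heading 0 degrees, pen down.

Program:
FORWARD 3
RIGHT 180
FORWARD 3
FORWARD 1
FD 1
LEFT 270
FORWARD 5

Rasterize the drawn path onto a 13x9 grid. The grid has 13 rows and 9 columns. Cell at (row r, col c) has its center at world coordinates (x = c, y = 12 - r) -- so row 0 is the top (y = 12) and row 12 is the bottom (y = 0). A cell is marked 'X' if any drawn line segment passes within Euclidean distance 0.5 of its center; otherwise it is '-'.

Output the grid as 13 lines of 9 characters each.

Segment 0: (4,3) -> (7,3)
Segment 1: (7,3) -> (4,3)
Segment 2: (4,3) -> (3,3)
Segment 3: (3,3) -> (2,3)
Segment 4: (2,3) -> (2,8)

Answer: ---------
---------
---------
---------
--X------
--X------
--X------
--X------
--X------
--XXXXXX-
---------
---------
---------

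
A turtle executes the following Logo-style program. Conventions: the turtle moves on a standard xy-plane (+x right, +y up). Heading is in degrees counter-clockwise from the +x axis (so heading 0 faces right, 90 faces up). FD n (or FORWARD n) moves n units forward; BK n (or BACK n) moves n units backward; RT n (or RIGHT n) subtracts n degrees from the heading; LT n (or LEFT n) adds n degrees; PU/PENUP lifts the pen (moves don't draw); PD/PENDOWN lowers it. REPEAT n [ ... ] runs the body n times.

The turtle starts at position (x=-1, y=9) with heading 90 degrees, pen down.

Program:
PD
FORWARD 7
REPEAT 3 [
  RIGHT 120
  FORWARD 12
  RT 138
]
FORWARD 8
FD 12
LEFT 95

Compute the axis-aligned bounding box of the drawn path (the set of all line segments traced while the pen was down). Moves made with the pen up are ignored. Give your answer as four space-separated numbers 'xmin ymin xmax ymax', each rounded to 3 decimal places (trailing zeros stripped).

Answer: -1 9 17.347 34.423

Derivation:
Executing turtle program step by step:
Start: pos=(-1,9), heading=90, pen down
PD: pen down
FD 7: (-1,9) -> (-1,16) [heading=90, draw]
REPEAT 3 [
  -- iteration 1/3 --
  RT 120: heading 90 -> 330
  FD 12: (-1,16) -> (9.392,10) [heading=330, draw]
  RT 138: heading 330 -> 192
  -- iteration 2/3 --
  RT 120: heading 192 -> 72
  FD 12: (9.392,10) -> (13.101,21.413) [heading=72, draw]
  RT 138: heading 72 -> 294
  -- iteration 3/3 --
  RT 120: heading 294 -> 174
  FD 12: (13.101,21.413) -> (1.166,22.667) [heading=174, draw]
  RT 138: heading 174 -> 36
]
FD 8: (1.166,22.667) -> (7.638,27.369) [heading=36, draw]
FD 12: (7.638,27.369) -> (17.347,34.423) [heading=36, draw]
LT 95: heading 36 -> 131
Final: pos=(17.347,34.423), heading=131, 6 segment(s) drawn

Segment endpoints: x in {-1, -1, 1.166, 7.638, 9.392, 13.101, 17.347}, y in {9, 10, 16, 21.413, 22.667, 27.369, 34.423}
xmin=-1, ymin=9, xmax=17.347, ymax=34.423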